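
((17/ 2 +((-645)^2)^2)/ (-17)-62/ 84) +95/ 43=-156288350949466/ 15351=-10180988271.09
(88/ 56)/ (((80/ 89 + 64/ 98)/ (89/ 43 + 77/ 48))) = 51966299/ 13969152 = 3.72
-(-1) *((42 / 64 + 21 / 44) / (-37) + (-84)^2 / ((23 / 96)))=8822135847 / 299552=29451.10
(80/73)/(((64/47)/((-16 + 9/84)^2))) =46535875/228928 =203.28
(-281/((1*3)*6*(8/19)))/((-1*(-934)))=-5339/134496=-0.04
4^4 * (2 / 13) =512 / 13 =39.38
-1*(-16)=16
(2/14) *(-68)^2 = 4624/7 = 660.57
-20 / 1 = -20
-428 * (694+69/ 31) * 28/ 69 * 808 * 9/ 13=-626969228928/ 9269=-67641517.85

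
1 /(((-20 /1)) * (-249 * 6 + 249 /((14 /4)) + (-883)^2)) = -7 /108957260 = -0.00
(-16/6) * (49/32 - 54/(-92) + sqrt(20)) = -16 * sqrt(5)/3 - 1559/276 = -17.57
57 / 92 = 0.62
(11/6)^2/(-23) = -0.15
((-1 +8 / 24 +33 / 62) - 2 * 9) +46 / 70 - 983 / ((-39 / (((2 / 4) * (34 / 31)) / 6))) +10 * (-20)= -27315209 / 126945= -215.17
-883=-883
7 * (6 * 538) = 22596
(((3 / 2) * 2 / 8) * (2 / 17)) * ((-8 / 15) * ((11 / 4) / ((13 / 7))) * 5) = -77 / 442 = -0.17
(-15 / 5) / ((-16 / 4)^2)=-3 / 16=-0.19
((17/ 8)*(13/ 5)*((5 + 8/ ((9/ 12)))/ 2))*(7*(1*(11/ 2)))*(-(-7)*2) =5598593/ 240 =23327.47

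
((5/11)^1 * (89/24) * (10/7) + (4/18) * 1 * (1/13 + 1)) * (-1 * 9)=-23.83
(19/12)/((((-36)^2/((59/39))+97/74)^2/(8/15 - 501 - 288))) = -1070867329657/631456140079845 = -0.00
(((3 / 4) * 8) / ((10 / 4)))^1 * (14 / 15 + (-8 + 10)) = 176 / 25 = 7.04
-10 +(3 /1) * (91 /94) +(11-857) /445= -376339 /41830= -9.00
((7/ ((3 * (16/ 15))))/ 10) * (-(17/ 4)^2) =-2023/ 512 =-3.95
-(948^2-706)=-897998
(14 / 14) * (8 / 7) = 1.14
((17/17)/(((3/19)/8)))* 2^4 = 2432/3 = 810.67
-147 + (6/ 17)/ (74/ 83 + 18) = -1958967/ 13328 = -146.98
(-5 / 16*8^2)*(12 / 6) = -40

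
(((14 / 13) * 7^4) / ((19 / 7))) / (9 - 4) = 235298 / 1235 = 190.52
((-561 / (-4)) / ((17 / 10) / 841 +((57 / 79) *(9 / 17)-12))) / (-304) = 3168143715 / 79768626592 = 0.04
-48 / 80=-3 / 5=-0.60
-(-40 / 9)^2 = -1600 / 81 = -19.75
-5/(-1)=5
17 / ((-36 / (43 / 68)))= -43 / 144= -0.30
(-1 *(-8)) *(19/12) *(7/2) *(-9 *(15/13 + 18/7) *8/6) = -1981.85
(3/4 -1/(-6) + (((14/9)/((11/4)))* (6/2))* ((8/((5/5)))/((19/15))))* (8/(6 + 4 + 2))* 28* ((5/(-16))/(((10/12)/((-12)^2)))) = -2451036/209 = -11727.44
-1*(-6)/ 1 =6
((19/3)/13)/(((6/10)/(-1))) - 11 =-1382/117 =-11.81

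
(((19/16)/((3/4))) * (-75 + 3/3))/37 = -19/6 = -3.17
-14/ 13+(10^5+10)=1300116/ 13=100008.92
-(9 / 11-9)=8.18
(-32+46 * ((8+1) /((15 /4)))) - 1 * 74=22 /5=4.40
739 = 739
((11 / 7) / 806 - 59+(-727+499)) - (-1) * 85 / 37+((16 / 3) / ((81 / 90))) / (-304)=-30490919513 / 107090802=-284.72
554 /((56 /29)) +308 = 16657 /28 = 594.89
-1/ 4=-0.25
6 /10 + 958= 4793 /5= 958.60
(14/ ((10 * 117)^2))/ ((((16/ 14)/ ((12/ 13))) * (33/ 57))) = 931/ 65250900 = 0.00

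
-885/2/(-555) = 59/74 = 0.80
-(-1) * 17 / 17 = 1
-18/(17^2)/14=-9/2023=-0.00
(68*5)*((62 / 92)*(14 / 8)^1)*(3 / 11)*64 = 1770720 / 253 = 6998.89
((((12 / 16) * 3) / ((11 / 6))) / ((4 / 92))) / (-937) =-621 / 20614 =-0.03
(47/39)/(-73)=-47/2847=-0.02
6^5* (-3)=-23328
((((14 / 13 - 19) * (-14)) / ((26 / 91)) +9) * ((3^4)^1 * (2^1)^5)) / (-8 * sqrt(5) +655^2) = 239169024 * sqrt(5) / 2392811853965 +2565237263040 / 478562370793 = 5.36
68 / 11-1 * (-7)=145 / 11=13.18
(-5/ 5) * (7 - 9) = 2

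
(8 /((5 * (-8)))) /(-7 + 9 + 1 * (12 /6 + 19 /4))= -4 /175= -0.02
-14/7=-2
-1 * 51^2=-2601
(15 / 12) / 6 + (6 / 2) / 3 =29 / 24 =1.21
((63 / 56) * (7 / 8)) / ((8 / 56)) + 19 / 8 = 593 / 64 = 9.27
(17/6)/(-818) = -17/4908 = -0.00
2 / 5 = 0.40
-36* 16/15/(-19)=192/95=2.02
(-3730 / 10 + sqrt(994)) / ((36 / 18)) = -373 / 2 + sqrt(994) / 2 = -170.74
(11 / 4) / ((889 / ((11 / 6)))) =121 / 21336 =0.01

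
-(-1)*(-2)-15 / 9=-11 / 3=-3.67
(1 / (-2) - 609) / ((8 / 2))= -1219 / 8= -152.38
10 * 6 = 60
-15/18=-5/6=-0.83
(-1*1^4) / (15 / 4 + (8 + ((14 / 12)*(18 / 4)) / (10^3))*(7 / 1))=-4000 / 239147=-0.02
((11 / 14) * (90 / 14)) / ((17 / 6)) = 1485 / 833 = 1.78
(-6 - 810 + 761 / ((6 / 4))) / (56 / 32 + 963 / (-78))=48152 / 1653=29.13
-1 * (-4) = 4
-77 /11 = -7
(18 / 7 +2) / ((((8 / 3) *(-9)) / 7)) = -4 / 3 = -1.33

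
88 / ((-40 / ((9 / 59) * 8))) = -792 / 295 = -2.68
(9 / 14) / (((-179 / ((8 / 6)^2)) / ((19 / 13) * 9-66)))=5496 / 16289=0.34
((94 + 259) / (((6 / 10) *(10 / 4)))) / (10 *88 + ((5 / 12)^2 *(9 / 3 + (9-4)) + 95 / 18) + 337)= 706 / 3671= 0.19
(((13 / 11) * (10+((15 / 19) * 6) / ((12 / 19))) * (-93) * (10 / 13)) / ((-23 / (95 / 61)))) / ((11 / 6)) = 9276750 / 169763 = 54.65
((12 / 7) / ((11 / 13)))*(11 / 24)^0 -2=2 / 77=0.03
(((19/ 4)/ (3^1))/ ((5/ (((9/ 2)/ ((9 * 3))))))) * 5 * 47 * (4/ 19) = 47/ 18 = 2.61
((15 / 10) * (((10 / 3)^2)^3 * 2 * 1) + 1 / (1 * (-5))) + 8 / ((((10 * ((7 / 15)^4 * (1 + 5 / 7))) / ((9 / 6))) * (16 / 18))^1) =27549383291 / 6667920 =4131.63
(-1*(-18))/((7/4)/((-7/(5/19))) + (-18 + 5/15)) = -4104/4043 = -1.02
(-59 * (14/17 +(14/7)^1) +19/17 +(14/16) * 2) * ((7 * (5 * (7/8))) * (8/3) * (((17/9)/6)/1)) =-303065/72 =-4209.24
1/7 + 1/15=22/105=0.21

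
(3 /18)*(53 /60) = 53 /360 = 0.15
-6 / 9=-0.67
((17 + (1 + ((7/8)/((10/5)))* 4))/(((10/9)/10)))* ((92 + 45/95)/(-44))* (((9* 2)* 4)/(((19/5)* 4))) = -1769.55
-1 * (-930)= 930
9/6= 3/2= 1.50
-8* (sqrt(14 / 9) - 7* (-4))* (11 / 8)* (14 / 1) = -4312 - 154* sqrt(14) / 3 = -4504.07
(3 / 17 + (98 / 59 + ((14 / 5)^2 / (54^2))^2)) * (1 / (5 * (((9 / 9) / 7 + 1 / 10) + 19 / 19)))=8570184141092 / 28983795688125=0.30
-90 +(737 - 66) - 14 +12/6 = 569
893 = 893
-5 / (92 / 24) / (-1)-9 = -177 / 23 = -7.70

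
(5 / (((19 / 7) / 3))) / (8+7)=0.37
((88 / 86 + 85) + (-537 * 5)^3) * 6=-4994046412056 / 43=-116140614233.86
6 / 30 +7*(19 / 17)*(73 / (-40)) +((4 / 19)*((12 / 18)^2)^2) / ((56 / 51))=-34284163 / 2441880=-14.04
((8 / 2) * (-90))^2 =129600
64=64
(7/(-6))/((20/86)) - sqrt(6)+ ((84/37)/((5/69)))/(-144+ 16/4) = -58169/11100 - sqrt(6) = -7.69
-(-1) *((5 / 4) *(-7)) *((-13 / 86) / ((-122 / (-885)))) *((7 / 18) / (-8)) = -939575 / 2014464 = -0.47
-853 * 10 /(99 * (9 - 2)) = -8530 /693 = -12.31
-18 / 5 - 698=-3508 / 5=-701.60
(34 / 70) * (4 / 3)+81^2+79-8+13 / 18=4179023 / 630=6633.37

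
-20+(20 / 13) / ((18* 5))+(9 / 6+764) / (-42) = -125173 / 3276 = -38.21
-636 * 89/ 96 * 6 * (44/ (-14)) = 155661/ 14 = 11118.64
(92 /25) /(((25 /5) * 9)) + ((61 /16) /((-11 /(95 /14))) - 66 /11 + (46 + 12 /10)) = 38.93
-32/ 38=-16/ 19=-0.84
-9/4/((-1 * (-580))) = -0.00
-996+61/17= -16871/17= -992.41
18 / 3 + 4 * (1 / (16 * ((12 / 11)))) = 299 / 48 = 6.23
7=7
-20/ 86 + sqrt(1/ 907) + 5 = sqrt(907)/ 907 + 205/ 43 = 4.80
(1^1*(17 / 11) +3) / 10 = 5 / 11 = 0.45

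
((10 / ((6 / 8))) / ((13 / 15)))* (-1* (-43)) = 8600 / 13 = 661.54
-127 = -127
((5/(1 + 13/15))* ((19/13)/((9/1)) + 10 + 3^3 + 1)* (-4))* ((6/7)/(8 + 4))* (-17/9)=1897625/34398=55.17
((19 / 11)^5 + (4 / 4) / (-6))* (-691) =-10154620213 / 966306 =-10508.70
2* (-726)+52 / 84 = -30479 / 21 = -1451.38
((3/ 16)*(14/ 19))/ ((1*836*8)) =21/ 1016576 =0.00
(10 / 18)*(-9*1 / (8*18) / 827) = -0.00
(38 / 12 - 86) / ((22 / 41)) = -20377 / 132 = -154.37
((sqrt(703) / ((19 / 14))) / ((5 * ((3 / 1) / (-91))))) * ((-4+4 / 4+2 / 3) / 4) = 4459 * sqrt(703) / 1710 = 69.14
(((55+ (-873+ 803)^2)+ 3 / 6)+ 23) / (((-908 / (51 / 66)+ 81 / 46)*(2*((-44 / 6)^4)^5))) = -13574703701775987 / 1294489936410501504475264070975488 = -0.00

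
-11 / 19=-0.58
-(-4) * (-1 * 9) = -36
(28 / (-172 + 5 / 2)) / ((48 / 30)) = -35 / 339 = -0.10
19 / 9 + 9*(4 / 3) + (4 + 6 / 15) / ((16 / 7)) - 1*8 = 8.04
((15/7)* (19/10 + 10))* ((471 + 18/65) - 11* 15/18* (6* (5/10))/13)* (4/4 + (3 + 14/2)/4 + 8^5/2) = 20389596255/104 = 196053810.14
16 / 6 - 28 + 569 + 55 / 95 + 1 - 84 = 26291 / 57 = 461.25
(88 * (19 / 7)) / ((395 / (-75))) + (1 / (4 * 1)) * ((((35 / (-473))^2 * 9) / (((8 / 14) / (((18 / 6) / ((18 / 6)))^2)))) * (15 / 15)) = -89735295345 / 1979554192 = -45.33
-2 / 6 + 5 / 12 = 1 / 12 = 0.08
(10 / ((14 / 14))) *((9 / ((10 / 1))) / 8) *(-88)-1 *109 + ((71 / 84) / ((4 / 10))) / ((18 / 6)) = -104477 / 504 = -207.30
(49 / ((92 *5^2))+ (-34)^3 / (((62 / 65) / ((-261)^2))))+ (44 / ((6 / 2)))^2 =-1801239403635529 / 641700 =-2806980526.16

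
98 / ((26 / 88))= 4312 / 13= 331.69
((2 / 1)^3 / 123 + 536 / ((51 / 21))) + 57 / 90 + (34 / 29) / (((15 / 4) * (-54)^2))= 221.40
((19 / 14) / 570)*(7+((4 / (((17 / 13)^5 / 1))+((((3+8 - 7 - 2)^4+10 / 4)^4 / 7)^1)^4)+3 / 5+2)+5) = 87587513269923233376130621382741 / 469176220365619200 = 186683615810000.17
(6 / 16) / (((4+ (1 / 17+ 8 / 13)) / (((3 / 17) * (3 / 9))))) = 39 / 8264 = 0.00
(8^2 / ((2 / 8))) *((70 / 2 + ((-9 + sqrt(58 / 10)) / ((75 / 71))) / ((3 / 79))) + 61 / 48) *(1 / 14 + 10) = -84865832 / 175 + 33743744 *sqrt(145) / 2625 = -330155.81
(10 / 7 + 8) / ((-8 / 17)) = -561 / 28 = -20.04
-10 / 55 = -2 / 11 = -0.18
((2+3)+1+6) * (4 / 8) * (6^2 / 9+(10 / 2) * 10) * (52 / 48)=351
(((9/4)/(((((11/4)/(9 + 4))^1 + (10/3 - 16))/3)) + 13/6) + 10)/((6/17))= 2303857/69948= 32.94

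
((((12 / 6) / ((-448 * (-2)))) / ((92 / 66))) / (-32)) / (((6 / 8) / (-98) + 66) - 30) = -77 / 55382528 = -0.00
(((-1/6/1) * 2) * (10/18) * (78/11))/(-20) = 13/198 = 0.07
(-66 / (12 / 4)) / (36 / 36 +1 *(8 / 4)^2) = -22 / 5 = -4.40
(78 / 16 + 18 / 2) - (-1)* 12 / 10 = 603 / 40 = 15.08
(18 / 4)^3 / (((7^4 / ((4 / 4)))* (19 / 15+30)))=0.00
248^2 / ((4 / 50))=768800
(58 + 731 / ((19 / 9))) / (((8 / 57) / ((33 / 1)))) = 760419 / 8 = 95052.38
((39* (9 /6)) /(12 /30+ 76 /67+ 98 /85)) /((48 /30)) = 3331575 /244864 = 13.61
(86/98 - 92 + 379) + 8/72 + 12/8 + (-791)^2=552105971/882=625970.49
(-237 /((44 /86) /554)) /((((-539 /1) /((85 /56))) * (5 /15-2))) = -143968257 /332024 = -433.61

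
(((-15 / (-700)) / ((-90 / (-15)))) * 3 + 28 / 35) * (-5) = -227 / 56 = -4.05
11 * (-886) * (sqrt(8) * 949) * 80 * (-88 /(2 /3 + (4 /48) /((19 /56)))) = 142746933120 * sqrt(2) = 201874648805.47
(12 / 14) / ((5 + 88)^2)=2 / 20181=0.00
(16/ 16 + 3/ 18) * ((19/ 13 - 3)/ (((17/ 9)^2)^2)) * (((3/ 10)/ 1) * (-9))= 413343/ 1085773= 0.38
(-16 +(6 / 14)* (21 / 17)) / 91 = -263 / 1547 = -0.17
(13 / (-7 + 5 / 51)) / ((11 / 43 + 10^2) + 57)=-9503 / 793408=-0.01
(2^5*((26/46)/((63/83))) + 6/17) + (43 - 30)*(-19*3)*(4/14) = -4619488/24633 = -187.53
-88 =-88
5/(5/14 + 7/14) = 35/6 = 5.83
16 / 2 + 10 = 18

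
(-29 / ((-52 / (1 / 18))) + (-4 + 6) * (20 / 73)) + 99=6804029 / 68328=99.58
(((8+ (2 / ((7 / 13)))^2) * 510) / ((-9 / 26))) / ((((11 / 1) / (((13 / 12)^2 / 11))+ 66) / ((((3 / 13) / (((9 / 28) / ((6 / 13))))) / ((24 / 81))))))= -212.38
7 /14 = 1 /2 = 0.50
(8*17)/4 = 34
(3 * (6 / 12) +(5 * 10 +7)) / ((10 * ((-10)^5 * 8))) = -117 / 16000000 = -0.00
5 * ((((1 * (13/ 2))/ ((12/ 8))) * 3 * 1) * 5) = 325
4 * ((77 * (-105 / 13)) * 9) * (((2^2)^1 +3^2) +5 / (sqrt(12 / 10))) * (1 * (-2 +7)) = -1455300 - 1212750 * sqrt(30) / 13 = -1966261.95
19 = 19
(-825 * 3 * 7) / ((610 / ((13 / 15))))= -3003 / 122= -24.61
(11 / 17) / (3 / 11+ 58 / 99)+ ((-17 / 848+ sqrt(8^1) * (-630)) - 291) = -1260 * sqrt(2) - 355680853 / 1225360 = -2072.18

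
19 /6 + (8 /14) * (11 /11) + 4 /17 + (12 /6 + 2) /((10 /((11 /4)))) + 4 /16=38009 /7140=5.32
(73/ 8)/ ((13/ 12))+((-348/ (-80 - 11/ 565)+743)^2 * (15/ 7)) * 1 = 529427799166083/ 442347542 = 1196859.37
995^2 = 990025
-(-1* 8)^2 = -64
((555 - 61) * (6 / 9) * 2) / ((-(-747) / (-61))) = -120536 / 2241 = -53.79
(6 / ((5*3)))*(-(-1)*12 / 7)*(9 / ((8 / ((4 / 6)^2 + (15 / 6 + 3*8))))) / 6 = 97 / 28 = 3.46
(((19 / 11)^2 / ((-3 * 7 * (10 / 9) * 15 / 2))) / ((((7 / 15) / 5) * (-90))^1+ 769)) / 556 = -361 / 8954771980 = -0.00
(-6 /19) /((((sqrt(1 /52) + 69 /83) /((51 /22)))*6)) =-0.13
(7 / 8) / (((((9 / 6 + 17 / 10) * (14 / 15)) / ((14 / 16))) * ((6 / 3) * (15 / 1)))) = 0.01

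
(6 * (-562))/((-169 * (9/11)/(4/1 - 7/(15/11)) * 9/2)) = -6.14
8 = 8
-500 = -500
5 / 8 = 0.62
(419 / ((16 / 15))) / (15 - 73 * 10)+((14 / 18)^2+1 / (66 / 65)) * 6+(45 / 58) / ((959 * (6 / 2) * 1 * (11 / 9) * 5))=15444219391 / 1718052336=8.99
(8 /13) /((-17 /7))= -56 /221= -0.25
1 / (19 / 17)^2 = 289 / 361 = 0.80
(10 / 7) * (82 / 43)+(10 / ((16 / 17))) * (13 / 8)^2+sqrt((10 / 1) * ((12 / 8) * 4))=2 * sqrt(15)+4743705 / 154112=38.53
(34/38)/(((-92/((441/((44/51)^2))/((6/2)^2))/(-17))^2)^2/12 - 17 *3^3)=-0.00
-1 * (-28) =28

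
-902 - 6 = -908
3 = 3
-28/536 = -7/134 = -0.05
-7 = -7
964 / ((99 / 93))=29884 / 33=905.58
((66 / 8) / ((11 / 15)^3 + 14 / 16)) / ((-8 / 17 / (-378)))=357847875 / 68546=5220.55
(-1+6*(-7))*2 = -86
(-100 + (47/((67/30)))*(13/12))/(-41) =10345/5494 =1.88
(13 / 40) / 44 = 13 / 1760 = 0.01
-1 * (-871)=871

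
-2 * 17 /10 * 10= -34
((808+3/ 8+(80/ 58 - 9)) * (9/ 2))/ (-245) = -334395/ 22736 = -14.71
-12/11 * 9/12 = -9/11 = -0.82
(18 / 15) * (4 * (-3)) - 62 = -382 / 5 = -76.40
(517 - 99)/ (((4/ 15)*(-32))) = -3135/ 64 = -48.98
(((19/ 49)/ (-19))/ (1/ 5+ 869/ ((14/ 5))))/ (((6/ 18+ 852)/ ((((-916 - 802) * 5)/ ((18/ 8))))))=343600/ 1167319083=0.00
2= 2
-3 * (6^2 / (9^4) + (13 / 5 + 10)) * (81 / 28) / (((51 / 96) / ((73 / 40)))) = -3354131 / 8925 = -375.81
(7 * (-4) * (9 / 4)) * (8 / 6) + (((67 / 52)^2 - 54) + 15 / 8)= -363593 / 2704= -134.46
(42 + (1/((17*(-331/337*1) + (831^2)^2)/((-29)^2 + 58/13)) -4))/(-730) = -79389112133086867/1525106627748671500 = -0.05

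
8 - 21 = -13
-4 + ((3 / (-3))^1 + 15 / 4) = -5 / 4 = -1.25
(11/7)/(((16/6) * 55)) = 3/280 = 0.01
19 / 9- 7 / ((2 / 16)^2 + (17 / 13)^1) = -10499 / 3303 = -3.18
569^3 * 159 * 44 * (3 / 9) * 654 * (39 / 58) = 5478702330779964 / 29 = 188920770026895.31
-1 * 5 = -5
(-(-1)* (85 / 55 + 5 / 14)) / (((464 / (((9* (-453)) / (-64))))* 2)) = 0.13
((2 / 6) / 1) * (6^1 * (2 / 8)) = 1 / 2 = 0.50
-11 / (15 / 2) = -22 / 15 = -1.47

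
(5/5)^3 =1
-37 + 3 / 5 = -182 / 5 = -36.40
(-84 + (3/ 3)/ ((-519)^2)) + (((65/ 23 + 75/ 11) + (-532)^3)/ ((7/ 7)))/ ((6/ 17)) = -29072867061957947/ 68148333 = -426611566.01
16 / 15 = 1.07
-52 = -52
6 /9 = 2 /3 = 0.67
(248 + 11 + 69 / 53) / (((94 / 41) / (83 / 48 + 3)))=32099843 / 59784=536.93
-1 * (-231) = 231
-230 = -230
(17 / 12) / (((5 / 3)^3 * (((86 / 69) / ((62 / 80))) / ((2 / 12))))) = 0.03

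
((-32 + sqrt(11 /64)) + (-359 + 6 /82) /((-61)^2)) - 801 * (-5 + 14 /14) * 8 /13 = sqrt(11) /8 + 3846786868 /1983293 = 1940.01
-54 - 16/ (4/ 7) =-82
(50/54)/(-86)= -25/2322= -0.01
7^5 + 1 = 16808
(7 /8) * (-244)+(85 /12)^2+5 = -158.33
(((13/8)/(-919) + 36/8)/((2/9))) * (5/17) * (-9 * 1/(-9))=1488195/249968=5.95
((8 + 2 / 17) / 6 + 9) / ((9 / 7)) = 1232 / 153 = 8.05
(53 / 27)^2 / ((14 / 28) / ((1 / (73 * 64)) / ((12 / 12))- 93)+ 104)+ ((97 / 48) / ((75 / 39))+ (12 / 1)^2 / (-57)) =-45012758782859 / 31292971477200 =-1.44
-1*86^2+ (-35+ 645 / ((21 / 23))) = -47072 / 7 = -6724.57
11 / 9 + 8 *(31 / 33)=865 / 99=8.74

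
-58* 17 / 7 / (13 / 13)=-986 / 7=-140.86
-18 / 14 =-9 / 7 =-1.29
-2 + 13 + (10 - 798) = -777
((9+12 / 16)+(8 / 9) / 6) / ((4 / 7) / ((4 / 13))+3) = 7483 / 3672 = 2.04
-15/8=-1.88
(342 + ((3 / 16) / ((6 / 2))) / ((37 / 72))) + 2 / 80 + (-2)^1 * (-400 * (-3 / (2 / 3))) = -4821623 / 1480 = -3257.85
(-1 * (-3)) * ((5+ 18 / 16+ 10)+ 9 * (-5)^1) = -693 / 8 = -86.62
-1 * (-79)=79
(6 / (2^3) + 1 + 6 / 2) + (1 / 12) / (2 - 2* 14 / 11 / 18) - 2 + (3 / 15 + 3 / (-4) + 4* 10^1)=155461 / 3680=42.24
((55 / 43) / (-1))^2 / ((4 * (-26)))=-3025 / 192296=-0.02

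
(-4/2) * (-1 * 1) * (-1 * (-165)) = 330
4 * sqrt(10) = 12.65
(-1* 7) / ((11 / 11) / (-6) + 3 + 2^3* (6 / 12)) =-42 / 41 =-1.02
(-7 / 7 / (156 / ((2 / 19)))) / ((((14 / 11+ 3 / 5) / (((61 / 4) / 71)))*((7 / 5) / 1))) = -16775 / 303460248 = -0.00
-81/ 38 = -2.13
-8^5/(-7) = 32768/7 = 4681.14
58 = 58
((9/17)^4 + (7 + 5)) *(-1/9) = -336271/250563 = -1.34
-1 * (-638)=638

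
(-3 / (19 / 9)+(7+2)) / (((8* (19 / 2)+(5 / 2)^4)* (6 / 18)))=6912 / 34979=0.20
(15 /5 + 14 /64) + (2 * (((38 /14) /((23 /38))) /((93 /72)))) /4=791321 /159712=4.95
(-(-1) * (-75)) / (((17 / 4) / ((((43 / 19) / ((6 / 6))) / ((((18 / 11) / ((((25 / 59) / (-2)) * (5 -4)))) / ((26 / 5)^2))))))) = 7993700 / 57171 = 139.82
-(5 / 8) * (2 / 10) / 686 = -0.00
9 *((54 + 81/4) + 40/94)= 126351/188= 672.08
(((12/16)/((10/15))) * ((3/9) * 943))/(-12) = -943/32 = -29.47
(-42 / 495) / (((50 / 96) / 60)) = -2688 / 275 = -9.77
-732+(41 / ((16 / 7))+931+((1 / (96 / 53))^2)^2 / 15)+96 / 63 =1948323531607 / 8918138880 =218.47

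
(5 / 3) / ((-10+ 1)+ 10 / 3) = -5 / 17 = -0.29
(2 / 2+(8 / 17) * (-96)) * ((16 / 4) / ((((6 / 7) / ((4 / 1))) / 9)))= -126168 / 17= -7421.65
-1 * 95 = -95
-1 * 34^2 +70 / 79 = -91254 / 79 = -1155.11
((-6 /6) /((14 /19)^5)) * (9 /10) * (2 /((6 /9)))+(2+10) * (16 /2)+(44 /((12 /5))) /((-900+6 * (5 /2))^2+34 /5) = 5280429269219059 /63186128940480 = 83.57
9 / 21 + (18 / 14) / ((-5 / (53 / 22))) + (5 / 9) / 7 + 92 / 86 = 285541 / 297990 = 0.96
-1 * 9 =-9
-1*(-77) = 77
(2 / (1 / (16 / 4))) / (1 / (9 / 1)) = 72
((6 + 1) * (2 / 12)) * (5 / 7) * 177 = 295 / 2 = 147.50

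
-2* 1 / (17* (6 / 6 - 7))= 1 / 51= 0.02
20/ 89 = 0.22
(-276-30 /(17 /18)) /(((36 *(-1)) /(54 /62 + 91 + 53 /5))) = 6924988 /7905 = 876.03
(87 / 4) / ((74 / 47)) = 13.81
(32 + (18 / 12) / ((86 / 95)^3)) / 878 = 43279709 / 1116914336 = 0.04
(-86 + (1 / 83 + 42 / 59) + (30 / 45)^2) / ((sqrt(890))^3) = -0.00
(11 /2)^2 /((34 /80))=1210 /17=71.18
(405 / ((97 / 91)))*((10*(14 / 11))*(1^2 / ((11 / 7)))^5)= 86719077900 / 171841417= 504.65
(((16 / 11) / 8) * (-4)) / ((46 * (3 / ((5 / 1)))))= -20 / 759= -0.03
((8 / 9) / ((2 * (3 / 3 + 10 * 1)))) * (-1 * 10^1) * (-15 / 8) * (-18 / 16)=-75 / 88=-0.85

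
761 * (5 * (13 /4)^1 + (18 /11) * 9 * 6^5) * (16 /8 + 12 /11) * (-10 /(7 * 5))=-65196826531 /847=-76973821.17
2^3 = 8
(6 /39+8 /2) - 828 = -10710 /13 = -823.85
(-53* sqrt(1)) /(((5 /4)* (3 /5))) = -212 /3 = -70.67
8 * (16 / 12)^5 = 8192 / 243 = 33.71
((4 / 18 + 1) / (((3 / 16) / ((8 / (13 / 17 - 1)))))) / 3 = -5984 / 81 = -73.88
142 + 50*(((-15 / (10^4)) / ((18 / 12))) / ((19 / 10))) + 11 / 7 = 38183 / 266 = 143.55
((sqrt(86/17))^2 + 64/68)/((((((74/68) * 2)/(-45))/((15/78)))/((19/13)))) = -218025/6253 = -34.87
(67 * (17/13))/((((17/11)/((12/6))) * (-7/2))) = -2948/91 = -32.40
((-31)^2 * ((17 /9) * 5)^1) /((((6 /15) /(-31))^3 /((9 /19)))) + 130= -304184709615 /152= -2001215194.84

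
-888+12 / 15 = -4436 / 5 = -887.20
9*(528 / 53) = 4752 / 53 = 89.66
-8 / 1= -8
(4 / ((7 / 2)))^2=64 / 49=1.31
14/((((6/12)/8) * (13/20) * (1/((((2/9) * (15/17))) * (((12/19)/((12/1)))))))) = 44800/12597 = 3.56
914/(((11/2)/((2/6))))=1828/33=55.39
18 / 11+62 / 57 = 1708 / 627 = 2.72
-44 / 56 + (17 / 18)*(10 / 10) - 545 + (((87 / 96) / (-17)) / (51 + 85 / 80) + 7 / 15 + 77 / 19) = -13084088837 / 24215310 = -540.32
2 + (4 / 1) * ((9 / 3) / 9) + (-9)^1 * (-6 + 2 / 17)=2870 / 51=56.27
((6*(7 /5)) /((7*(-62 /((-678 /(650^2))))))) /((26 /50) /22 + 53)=3729 /6366039875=0.00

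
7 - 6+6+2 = 9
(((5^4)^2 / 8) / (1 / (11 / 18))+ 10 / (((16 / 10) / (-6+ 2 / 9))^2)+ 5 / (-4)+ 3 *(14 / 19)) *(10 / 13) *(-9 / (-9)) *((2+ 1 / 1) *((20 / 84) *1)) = 2635715275 / 160056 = 16467.46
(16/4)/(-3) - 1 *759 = -760.33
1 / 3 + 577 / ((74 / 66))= 57160 / 111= 514.95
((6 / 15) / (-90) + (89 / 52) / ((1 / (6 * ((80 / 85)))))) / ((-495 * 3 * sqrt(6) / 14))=-3362653 * sqrt(6) / 221524875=-0.04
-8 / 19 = -0.42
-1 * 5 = -5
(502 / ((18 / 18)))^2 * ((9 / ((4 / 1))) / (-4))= -567009 / 4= -141752.25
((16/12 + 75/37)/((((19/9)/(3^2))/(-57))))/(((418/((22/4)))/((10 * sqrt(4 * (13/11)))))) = -233.61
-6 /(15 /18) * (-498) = 17928 /5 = 3585.60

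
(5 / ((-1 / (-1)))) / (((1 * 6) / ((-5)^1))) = -25 / 6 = -4.17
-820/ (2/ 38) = -15580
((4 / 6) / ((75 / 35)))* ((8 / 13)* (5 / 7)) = 16 / 117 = 0.14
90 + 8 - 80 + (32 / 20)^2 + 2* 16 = 1314 / 25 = 52.56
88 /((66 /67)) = 268 /3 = 89.33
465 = 465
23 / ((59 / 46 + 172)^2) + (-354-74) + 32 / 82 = -1113925901024 / 2605010481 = -427.61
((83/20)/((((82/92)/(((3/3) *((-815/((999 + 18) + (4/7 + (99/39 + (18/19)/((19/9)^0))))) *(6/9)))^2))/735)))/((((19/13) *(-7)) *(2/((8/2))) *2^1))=-18155111638115725/191674922497536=-94.72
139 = 139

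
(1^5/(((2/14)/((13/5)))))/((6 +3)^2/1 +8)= 91/445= 0.20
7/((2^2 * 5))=7/20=0.35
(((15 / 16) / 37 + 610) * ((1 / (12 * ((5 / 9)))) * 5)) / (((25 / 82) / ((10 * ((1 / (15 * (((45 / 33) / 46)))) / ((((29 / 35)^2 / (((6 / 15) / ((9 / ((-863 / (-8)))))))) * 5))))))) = 31681871644577 / 672127200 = 47136.72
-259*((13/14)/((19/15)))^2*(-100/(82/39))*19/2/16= 3930.61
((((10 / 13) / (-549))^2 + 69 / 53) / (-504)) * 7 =-0.02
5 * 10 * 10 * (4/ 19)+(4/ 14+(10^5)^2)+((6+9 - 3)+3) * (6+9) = 1330000043963/ 133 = 10000000330.55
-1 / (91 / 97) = -97 / 91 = -1.07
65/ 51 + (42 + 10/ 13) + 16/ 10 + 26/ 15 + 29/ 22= 710269/ 14586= 48.70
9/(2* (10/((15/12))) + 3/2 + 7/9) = 162/329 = 0.49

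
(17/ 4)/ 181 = 0.02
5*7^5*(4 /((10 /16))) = 537824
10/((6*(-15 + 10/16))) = -8/69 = -0.12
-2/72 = -1/36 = -0.03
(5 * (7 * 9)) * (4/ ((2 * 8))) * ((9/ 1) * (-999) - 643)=-1517355/ 2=-758677.50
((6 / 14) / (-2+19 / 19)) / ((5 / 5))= -3 / 7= -0.43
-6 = -6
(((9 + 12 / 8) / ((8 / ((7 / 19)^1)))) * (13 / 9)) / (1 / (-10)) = -3185 / 456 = -6.98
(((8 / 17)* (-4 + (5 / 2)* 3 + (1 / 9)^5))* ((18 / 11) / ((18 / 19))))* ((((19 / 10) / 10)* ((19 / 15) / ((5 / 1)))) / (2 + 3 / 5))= 567026671 / 10766108925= 0.05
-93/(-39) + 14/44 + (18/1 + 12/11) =6233/286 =21.79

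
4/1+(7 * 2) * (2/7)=8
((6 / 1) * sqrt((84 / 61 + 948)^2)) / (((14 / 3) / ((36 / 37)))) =18763488 / 15799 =1187.64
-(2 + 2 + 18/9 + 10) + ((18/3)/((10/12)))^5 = 60416176/3125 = 19333.18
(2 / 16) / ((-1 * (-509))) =1 / 4072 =0.00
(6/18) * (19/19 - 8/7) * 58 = -58/21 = -2.76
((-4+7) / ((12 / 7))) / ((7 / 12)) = 3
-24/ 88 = -3/ 11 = -0.27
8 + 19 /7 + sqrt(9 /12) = sqrt(3) /2 + 75 /7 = 11.58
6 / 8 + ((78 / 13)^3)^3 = 40310787 / 4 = 10077696.75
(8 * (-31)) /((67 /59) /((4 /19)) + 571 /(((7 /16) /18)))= -409696 /38818639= -0.01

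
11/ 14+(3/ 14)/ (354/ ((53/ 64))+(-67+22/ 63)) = 6631304/ 8433467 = 0.79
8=8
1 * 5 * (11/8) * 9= 495/8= 61.88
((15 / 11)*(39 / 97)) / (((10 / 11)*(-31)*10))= -117 / 60140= -0.00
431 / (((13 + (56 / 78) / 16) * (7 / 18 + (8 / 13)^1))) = 15733224 / 478225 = 32.90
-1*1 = -1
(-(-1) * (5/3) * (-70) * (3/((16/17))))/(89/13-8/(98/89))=1895075/2136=887.21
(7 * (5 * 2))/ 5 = 14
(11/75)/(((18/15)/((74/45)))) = 407/2025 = 0.20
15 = 15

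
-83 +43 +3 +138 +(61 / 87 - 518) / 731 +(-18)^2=26983720 / 63597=424.29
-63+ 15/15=-62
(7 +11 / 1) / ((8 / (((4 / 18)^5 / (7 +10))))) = 8 / 111537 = 0.00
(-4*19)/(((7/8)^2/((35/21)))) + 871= 103717/147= 705.56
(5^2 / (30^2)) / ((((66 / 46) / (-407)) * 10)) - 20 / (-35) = -1637 / 7560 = -0.22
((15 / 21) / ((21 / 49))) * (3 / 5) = 1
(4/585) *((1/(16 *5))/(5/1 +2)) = 1/81900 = 0.00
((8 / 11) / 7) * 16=128 / 77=1.66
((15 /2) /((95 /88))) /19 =132 /361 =0.37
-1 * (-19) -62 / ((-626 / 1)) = 5978 / 313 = 19.10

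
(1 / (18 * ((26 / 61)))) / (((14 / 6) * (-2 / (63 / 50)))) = -183 / 5200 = -0.04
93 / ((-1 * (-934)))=93 / 934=0.10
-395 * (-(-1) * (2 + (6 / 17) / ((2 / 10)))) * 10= -252800 / 17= -14870.59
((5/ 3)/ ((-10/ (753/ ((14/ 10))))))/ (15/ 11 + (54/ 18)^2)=-8.65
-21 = -21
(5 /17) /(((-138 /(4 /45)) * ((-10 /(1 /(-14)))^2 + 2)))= -1 /103469157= -0.00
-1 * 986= -986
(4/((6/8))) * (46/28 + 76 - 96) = -97.90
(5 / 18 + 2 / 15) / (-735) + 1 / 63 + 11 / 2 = 182419 / 33075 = 5.52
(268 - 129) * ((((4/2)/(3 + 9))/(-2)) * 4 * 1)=-139/3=-46.33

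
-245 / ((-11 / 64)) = 15680 / 11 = 1425.45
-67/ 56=-1.20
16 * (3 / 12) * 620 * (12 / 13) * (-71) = -2112960 / 13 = -162535.38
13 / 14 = 0.93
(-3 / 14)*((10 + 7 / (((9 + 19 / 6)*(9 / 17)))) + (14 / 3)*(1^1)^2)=-1725 / 511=-3.38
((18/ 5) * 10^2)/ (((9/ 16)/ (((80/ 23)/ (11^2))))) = 51200/ 2783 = 18.40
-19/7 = -2.71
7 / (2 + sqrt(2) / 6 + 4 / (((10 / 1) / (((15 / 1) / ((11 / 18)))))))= 180180 / 304079 - 2541 * sqrt(2) / 304079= 0.58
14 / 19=0.74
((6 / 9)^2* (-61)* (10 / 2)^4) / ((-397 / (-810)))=-13725000 / 397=-34571.79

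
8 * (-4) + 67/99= -31.32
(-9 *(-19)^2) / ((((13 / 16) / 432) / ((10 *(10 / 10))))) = -224570880 / 13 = -17274683.08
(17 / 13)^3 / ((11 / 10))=49130 / 24167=2.03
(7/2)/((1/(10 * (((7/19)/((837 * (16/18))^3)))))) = 245/7824784896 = 0.00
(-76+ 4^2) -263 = -323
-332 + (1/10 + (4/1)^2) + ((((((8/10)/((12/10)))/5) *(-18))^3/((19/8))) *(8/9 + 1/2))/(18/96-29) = -5529021/17518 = -315.62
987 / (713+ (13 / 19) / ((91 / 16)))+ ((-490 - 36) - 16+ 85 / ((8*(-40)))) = -1094398127 / 2023360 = -540.88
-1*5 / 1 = -5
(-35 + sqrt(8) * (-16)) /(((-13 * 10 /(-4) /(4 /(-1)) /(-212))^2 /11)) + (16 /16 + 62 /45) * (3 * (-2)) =-1012498432 * sqrt(2) /4225 - 664488262 /2535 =-601034.19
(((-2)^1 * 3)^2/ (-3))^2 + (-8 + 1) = 137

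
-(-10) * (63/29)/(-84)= -15/58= -0.26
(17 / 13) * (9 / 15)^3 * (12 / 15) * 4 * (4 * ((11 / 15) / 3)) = 35904 / 40625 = 0.88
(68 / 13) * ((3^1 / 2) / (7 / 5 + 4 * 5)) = 510 / 1391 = 0.37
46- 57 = -11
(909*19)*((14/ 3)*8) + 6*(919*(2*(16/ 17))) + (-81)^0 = 11137793/ 17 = 655164.29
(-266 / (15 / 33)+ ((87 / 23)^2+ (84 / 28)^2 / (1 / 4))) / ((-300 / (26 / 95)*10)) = 18392257 / 376912500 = 0.05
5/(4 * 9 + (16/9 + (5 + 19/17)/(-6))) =765/5624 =0.14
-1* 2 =-2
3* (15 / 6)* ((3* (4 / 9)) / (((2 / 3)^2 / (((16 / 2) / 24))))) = 15 / 2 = 7.50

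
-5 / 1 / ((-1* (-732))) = -5 / 732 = -0.01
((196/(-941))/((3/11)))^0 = 1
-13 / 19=-0.68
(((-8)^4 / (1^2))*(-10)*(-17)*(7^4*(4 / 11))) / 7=955351040 / 11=86850094.55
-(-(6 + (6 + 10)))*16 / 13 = 352 / 13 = 27.08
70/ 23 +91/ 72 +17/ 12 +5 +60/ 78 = 247427/ 21528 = 11.49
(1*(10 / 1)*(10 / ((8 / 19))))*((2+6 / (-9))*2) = 1900 / 3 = 633.33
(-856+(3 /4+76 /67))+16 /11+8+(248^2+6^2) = 178929859 /2948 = 60695.34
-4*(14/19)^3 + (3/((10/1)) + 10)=596717/68590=8.70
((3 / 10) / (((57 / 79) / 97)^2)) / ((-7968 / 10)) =-58721569 / 8629344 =-6.80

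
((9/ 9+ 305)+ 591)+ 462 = 1359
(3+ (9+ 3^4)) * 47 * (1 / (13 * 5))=4371 / 65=67.25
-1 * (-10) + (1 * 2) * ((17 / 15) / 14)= 1067 / 105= 10.16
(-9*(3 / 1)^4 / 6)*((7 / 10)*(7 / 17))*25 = -59535 / 68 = -875.51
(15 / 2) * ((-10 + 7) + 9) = 45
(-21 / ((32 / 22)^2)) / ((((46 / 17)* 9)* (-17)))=847 / 35328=0.02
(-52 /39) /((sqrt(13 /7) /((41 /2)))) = -82*sqrt(91) /39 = -20.06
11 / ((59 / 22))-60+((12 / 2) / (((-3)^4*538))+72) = 6899909 / 428517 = 16.10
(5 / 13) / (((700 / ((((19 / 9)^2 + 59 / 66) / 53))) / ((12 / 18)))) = 0.00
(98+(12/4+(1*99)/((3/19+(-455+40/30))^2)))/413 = 6135526741/25088717500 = 0.24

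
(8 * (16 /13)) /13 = 0.76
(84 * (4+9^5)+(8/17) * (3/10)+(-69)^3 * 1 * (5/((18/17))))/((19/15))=1738671417/646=2691441.82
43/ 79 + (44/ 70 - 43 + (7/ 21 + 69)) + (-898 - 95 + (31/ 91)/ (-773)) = -80480176514/ 83356455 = -965.49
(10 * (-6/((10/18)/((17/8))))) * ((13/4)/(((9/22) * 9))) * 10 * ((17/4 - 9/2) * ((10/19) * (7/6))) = 310.98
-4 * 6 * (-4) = 96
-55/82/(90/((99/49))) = -121/8036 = -0.02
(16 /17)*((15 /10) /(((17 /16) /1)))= 384 /289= 1.33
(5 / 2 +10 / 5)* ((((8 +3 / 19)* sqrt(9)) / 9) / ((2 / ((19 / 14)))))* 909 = 422685 / 56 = 7547.95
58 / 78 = 0.74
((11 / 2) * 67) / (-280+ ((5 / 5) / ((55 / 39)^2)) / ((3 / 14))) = -1.33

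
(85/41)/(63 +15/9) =255/7954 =0.03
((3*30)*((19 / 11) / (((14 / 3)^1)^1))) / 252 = 285 / 2156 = 0.13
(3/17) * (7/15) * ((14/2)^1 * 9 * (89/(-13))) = -39249/1105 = -35.52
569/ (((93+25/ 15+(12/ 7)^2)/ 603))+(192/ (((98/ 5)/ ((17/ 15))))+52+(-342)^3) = -28120750988039/ 703052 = -39998109.65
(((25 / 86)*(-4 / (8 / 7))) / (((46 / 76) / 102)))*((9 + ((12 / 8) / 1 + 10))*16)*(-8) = 444964800 / 989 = 449913.85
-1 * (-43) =43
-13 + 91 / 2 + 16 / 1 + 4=105 / 2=52.50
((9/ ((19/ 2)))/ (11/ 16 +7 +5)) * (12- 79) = -19296/ 3857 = -5.00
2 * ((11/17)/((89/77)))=1.12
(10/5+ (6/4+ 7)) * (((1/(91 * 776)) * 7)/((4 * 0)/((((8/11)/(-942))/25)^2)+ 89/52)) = 21/34532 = 0.00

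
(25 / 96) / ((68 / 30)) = 125 / 1088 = 0.11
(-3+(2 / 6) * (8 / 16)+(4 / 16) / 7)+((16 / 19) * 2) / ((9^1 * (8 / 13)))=-11939 / 4788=-2.49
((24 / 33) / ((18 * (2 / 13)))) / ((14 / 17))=221 / 693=0.32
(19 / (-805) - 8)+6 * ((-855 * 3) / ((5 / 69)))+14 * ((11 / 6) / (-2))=-1025905799 / 4830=-212402.86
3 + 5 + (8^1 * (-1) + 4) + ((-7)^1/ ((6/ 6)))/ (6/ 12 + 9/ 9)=-2/ 3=-0.67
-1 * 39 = -39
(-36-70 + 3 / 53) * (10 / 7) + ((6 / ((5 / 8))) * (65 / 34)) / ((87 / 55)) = -25559830 / 182903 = -139.75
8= 8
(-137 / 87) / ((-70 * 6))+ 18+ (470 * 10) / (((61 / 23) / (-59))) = -233008336723 / 2228940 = -104537.73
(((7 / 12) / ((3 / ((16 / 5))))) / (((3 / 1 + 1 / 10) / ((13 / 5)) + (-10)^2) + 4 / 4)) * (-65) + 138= 3290530 / 23913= 137.60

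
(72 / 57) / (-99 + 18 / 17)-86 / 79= -917614 / 833055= -1.10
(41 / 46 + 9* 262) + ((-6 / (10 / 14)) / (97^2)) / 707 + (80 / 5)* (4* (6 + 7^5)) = 235705050990369 / 218571070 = 1078390.89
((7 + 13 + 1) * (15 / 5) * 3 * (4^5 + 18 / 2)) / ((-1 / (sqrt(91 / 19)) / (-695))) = 135689715 * sqrt(1729) / 19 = 296955125.70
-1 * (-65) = 65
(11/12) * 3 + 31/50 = 337/100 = 3.37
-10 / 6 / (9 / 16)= -80 / 27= -2.96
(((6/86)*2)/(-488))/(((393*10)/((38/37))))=-19/254273620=-0.00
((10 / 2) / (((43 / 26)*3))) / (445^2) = 26 / 5109045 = 0.00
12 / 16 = 3 / 4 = 0.75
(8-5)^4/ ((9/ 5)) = 45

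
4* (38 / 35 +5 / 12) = 631 / 105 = 6.01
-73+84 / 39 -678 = -9735 / 13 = -748.85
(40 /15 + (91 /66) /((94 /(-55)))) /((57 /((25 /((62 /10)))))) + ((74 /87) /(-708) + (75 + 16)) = 51797351507 /568387356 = 91.13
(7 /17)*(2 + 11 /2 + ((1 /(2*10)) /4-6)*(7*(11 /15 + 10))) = -3715831 /20400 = -182.15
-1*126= -126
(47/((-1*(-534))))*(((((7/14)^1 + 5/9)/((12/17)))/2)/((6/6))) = 15181/230688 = 0.07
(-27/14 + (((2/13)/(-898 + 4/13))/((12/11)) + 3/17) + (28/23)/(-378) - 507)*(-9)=292500934231/63881580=4578.80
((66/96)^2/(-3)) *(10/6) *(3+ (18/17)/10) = -1331/1632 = -0.82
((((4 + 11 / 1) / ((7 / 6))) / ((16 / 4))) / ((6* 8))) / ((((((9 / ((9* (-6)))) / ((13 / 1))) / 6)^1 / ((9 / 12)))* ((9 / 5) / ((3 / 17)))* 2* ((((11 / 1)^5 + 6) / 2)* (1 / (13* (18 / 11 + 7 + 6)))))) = -15525 / 5702752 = -0.00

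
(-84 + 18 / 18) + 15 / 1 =-68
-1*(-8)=8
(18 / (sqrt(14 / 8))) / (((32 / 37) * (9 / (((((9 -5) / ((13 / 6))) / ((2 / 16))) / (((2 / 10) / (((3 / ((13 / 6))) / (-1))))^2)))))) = 7192800 * sqrt(7) / 15379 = 1237.43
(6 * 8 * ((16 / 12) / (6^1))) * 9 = 96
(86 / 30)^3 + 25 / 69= 1856786 / 77625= 23.92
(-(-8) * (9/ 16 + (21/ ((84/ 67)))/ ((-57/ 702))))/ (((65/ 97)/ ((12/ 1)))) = -36398862/ 1235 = -29472.76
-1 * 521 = -521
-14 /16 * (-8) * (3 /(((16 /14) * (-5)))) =-147 /40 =-3.68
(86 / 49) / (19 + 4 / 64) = 1376 / 14945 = 0.09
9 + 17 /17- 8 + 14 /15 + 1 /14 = 631 /210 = 3.00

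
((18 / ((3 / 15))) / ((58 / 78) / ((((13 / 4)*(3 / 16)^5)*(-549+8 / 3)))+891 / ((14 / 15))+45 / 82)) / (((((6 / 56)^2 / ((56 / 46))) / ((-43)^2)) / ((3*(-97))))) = -570424054693044071520 / 105898490620861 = -5386517.33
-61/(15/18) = -73.20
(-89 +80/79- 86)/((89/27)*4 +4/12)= -74223/5767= -12.87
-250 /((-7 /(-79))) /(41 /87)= -1718250 /287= -5986.93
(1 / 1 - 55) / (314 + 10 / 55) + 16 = 1013 / 64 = 15.83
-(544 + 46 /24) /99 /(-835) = 6551 /991980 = 0.01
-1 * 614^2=-376996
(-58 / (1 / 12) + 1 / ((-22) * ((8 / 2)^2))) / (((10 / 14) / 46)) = -44822.58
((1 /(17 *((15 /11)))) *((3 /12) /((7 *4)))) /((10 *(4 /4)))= 11 /285600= 0.00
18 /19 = 0.95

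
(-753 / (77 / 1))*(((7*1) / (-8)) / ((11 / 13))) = 9789 / 968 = 10.11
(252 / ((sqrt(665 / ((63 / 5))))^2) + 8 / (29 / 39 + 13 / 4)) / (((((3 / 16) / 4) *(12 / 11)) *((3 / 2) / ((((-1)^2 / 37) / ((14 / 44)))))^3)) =0.02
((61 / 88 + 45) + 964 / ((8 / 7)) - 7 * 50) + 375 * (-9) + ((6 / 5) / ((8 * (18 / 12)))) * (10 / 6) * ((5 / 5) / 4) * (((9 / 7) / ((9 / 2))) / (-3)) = -15721735 / 5544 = -2835.81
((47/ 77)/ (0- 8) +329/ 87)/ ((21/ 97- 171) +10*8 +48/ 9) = -19261775/ 444206224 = -0.04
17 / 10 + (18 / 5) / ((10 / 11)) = 5.66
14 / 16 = 7 / 8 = 0.88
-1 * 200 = -200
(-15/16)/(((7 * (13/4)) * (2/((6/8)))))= -45/2912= -0.02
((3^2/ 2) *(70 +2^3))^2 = 123201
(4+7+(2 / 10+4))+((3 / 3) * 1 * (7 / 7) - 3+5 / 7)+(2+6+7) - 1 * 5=837 / 35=23.91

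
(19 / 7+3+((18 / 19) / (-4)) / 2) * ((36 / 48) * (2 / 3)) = 2977 / 1064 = 2.80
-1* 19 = -19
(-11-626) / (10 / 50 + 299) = -3185 / 1496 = -2.13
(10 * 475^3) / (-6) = -535859375 / 3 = -178619791.67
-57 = -57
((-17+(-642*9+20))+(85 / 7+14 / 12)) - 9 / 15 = -1210081 / 210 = -5762.29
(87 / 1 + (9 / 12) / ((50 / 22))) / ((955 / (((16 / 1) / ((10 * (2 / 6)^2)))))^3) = 814893696 / 2721824609375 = 0.00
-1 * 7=-7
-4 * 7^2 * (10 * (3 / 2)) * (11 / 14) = -2310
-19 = -19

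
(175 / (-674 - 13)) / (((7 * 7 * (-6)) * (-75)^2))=1 / 6492150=0.00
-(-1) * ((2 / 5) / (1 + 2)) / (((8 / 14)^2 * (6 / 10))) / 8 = 0.09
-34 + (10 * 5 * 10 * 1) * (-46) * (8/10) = -18434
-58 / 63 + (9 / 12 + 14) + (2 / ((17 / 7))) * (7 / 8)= 15583 / 1071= 14.55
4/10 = 2/5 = 0.40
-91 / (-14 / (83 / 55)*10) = 1079 / 1100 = 0.98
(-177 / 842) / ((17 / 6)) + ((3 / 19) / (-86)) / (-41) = -35552343 / 479476058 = -0.07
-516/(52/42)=-5418/13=-416.77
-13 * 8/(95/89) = -9256/95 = -97.43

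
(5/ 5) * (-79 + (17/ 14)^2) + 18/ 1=-11667/ 196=-59.53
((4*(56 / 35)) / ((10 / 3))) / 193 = 48 / 4825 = 0.01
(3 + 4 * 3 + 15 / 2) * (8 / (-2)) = -90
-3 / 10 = -0.30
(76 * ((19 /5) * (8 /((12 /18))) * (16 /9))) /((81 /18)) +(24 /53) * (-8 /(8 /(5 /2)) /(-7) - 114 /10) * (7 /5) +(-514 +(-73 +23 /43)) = 775.66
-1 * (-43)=43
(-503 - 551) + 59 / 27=-28399 / 27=-1051.81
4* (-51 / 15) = -68 / 5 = -13.60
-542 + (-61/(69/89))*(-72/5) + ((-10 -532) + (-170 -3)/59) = 312629/6785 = 46.08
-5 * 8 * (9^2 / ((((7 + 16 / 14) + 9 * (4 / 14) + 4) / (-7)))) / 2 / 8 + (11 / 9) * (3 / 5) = 299941 / 3090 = 97.07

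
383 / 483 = 0.79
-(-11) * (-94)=-1034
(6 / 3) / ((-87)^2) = 0.00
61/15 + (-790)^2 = 9361561/15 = 624104.07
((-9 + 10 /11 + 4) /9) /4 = -0.11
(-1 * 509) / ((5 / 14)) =-7126 / 5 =-1425.20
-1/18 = -0.06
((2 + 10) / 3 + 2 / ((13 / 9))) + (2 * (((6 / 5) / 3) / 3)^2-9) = -10471 / 2925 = -3.58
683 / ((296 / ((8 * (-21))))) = -14343 / 37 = -387.65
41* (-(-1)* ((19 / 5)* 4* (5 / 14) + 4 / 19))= 30750 / 133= 231.20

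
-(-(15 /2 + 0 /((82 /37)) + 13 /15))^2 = -70.00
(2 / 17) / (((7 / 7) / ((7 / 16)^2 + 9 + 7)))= 4145 / 2176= 1.90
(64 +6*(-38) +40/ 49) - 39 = -9907/ 49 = -202.18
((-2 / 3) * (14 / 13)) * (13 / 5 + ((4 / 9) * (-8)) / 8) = -2716 / 1755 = -1.55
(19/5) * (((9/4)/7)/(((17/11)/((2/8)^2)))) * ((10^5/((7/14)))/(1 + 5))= 1646.53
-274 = -274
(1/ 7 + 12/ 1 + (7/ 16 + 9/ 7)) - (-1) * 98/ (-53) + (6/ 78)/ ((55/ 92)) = 51549207/ 4244240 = 12.15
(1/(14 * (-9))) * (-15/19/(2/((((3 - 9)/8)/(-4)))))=5/8512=0.00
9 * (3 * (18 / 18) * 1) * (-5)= -135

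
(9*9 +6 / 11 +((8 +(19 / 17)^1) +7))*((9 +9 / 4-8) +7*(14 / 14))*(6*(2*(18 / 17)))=40434282 / 3179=12719.18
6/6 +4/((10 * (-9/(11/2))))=34/45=0.76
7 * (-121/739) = -847/739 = -1.15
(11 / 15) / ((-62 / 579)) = -2123 / 310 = -6.85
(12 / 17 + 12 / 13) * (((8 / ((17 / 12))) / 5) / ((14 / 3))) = 10368 / 26299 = 0.39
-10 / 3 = -3.33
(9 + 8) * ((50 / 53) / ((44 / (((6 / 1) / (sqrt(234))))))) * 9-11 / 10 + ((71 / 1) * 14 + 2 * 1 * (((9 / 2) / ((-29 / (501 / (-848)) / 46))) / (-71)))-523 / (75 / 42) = 3825 * sqrt(26) / 15158 + 15275623833 / 21825400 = 701.19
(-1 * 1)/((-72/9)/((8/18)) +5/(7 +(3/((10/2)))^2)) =184/3187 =0.06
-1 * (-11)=11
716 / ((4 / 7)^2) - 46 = 8587 / 4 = 2146.75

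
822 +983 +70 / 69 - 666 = 1140.01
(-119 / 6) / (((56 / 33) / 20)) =-935 / 4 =-233.75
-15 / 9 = -1.67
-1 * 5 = -5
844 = 844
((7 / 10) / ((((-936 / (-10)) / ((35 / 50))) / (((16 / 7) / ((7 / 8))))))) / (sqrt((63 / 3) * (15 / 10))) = 8 * sqrt(14) / 12285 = 0.00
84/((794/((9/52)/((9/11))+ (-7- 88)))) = -103509/10322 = -10.03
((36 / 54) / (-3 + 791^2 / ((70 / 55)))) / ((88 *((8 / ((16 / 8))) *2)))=1 / 519133296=0.00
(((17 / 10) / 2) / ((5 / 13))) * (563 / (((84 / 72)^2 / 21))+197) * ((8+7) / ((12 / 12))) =41227329 / 140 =294480.92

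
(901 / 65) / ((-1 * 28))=-0.50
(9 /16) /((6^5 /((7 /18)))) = 7 /248832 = 0.00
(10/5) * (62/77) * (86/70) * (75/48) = 6665/2156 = 3.09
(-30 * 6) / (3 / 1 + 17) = -9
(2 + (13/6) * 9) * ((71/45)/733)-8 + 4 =-260827/65970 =-3.95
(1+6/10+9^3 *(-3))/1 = -10927/5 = -2185.40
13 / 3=4.33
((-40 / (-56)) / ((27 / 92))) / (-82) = -230 / 7749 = -0.03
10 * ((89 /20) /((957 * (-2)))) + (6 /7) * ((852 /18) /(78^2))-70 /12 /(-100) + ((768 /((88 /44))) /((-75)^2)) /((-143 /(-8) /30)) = 530943059 /3396393000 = 0.16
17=17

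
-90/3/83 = -30/83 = -0.36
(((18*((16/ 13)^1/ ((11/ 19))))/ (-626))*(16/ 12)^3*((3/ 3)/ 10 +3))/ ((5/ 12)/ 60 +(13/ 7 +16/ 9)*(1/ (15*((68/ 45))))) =-1722556416/ 641620265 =-2.68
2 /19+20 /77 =534 /1463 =0.37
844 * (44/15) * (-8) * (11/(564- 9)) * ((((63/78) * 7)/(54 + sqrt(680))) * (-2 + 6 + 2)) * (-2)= 4323521664/6721975- 160130432 * sqrt(170)/6721975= 332.59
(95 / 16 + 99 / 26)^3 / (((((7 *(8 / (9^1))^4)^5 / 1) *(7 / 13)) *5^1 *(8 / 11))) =1113792066301607230599920804913 / 3755732253759564814683775959040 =0.30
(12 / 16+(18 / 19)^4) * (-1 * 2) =-810867 / 260642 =-3.11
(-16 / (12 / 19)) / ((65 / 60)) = -304 / 13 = -23.38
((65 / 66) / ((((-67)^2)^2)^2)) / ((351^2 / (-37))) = -185 / 253988023093482925962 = -0.00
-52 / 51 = -1.02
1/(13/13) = 1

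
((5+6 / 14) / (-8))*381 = -7239 / 28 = -258.54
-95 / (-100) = 19 / 20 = 0.95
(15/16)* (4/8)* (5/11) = 75/352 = 0.21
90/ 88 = 45/ 44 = 1.02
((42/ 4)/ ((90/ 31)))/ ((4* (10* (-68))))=-217/ 163200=-0.00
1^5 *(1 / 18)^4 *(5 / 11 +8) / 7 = 31 / 2694384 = 0.00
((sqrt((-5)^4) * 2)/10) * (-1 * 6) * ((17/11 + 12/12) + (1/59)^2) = -2924370/38291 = -76.37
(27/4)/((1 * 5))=27/20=1.35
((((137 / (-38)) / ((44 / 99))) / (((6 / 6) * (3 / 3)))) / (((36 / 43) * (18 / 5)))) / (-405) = 5891 / 886464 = 0.01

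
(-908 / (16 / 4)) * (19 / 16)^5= -562074473 / 1048576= -536.04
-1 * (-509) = 509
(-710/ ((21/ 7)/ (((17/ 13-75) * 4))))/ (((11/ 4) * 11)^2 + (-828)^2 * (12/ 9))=43531520/ 570976887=0.08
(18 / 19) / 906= 3 / 2869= 0.00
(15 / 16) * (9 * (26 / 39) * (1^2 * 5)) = 225 / 8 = 28.12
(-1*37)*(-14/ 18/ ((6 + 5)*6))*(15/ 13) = 1295/ 2574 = 0.50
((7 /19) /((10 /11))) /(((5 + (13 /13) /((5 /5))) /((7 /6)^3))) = 26411 /246240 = 0.11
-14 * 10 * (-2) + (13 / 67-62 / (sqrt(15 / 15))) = 14619 / 67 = 218.19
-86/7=-12.29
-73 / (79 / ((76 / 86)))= -2774 / 3397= -0.82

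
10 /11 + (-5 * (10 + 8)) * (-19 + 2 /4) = 18325 /11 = 1665.91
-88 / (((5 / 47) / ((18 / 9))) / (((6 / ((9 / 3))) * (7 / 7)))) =-16544 / 5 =-3308.80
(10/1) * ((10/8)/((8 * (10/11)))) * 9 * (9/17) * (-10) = -22275/272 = -81.89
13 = 13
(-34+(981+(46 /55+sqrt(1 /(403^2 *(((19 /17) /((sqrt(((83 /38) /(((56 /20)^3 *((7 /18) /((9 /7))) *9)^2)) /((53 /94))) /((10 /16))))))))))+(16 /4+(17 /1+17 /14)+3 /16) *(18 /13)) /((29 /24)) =360 *sqrt(238) *53^(3 /4) *74119^(1 /4) /4036701487+9044613 /11165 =810.09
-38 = -38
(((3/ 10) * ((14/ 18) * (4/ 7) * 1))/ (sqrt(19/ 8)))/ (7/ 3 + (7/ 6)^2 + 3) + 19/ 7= 48 * sqrt(38)/ 22895 + 19/ 7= 2.73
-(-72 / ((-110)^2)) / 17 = 0.00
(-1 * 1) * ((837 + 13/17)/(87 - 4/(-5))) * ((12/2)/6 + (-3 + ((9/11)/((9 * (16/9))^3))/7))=22458743875/1176885248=19.08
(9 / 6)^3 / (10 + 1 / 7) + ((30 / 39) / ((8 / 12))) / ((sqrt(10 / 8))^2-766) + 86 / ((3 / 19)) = 36930675553 / 67762968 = 545.00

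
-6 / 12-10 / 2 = -11 / 2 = -5.50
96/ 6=16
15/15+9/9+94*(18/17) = 1726/17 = 101.53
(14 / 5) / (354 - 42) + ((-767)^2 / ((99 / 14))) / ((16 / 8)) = 41596.20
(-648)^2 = 419904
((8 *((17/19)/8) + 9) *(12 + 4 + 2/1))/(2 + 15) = 3384/323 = 10.48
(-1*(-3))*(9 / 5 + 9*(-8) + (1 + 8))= -918 / 5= -183.60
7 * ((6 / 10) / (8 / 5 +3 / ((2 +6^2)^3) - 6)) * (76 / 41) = -87575712 / 49493929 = -1.77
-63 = -63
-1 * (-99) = 99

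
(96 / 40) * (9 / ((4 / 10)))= 54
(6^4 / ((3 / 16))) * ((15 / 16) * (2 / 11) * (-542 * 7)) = -4470021.82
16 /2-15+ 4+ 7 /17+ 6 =58 /17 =3.41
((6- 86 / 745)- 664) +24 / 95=-9312048 / 14155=-657.86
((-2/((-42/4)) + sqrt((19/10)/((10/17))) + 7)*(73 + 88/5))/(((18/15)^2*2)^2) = 3775*sqrt(323)/3456 + 2850125/36288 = 98.17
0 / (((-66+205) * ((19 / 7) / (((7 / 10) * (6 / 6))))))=0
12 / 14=6 / 7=0.86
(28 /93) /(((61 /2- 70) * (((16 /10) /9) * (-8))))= 105 /19592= 0.01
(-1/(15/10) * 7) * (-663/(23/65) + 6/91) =8743.61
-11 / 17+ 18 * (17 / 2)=152.35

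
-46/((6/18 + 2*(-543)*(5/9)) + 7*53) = 23/116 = 0.20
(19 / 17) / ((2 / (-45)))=-855 / 34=-25.15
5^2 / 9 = 25 / 9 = 2.78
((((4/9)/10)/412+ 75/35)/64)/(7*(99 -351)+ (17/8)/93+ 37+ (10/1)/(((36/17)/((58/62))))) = -4310767/221765353040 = -0.00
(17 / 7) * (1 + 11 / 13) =408 / 91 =4.48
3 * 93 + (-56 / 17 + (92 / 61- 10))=267.21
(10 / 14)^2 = 0.51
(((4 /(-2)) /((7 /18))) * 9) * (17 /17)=-324 /7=-46.29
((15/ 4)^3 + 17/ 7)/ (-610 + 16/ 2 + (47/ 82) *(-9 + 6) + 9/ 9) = -1013233/ 11070752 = -0.09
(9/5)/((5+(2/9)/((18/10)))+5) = 0.18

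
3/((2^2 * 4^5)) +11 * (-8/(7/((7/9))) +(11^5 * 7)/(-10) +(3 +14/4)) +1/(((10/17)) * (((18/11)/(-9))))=-228564233081/184320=-1240040.33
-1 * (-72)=72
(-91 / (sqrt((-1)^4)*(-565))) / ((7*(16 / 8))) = 0.01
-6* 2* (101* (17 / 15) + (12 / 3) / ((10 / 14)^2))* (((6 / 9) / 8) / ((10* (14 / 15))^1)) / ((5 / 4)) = -9173 / 875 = -10.48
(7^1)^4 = 2401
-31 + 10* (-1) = -41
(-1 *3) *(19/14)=-57/14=-4.07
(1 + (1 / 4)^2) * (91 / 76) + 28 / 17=60347 / 20672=2.92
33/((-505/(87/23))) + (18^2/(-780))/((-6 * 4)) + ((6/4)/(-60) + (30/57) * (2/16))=-2169847/11475620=-0.19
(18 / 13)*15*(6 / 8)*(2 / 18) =45 / 26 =1.73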